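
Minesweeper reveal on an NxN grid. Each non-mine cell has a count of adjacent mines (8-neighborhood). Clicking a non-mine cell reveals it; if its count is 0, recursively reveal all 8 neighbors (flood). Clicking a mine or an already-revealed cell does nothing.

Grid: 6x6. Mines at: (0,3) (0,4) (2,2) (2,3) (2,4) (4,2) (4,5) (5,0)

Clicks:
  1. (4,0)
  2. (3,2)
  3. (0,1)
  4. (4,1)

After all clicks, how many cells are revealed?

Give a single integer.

Click 1 (4,0) count=1: revealed 1 new [(4,0)] -> total=1
Click 2 (3,2) count=3: revealed 1 new [(3,2)] -> total=2
Click 3 (0,1) count=0: revealed 11 new [(0,0) (0,1) (0,2) (1,0) (1,1) (1,2) (2,0) (2,1) (3,0) (3,1) (4,1)] -> total=13
Click 4 (4,1) count=2: revealed 0 new [(none)] -> total=13

Answer: 13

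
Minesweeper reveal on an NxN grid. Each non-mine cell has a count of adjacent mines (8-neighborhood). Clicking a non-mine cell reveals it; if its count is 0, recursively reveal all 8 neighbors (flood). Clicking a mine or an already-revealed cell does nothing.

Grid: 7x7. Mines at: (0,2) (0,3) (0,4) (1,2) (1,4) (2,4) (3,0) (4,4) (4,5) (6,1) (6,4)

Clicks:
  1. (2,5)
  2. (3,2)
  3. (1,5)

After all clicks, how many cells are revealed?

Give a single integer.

Click 1 (2,5) count=2: revealed 1 new [(2,5)] -> total=1
Click 2 (3,2) count=0: revealed 12 new [(2,1) (2,2) (2,3) (3,1) (3,2) (3,3) (4,1) (4,2) (4,3) (5,1) (5,2) (5,3)] -> total=13
Click 3 (1,5) count=3: revealed 1 new [(1,5)] -> total=14

Answer: 14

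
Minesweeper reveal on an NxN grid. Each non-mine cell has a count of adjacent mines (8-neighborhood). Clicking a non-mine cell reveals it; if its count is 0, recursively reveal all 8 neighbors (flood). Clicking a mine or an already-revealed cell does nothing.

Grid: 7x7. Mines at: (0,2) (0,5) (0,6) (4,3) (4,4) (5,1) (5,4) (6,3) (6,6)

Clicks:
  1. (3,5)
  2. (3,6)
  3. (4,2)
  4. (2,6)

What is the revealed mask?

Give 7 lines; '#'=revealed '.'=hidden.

Click 1 (3,5) count=1: revealed 1 new [(3,5)] -> total=1
Click 2 (3,6) count=0: revealed 29 new [(0,0) (0,1) (1,0) (1,1) (1,2) (1,3) (1,4) (1,5) (1,6) (2,0) (2,1) (2,2) (2,3) (2,4) (2,5) (2,6) (3,0) (3,1) (3,2) (3,3) (3,4) (3,6) (4,0) (4,1) (4,2) (4,5) (4,6) (5,5) (5,6)] -> total=30
Click 3 (4,2) count=2: revealed 0 new [(none)] -> total=30
Click 4 (2,6) count=0: revealed 0 new [(none)] -> total=30

Answer: ##.....
#######
#######
#######
###..##
.....##
.......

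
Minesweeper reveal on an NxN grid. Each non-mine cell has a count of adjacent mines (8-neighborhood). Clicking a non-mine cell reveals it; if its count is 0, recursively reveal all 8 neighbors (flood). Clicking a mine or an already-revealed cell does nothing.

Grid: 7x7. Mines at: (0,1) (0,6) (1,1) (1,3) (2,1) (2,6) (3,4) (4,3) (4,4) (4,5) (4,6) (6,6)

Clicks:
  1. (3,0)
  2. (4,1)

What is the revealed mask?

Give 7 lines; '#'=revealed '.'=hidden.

Answer: .......
.......
.......
###....
###....
######.
######.

Derivation:
Click 1 (3,0) count=1: revealed 1 new [(3,0)] -> total=1
Click 2 (4,1) count=0: revealed 17 new [(3,1) (3,2) (4,0) (4,1) (4,2) (5,0) (5,1) (5,2) (5,3) (5,4) (5,5) (6,0) (6,1) (6,2) (6,3) (6,4) (6,5)] -> total=18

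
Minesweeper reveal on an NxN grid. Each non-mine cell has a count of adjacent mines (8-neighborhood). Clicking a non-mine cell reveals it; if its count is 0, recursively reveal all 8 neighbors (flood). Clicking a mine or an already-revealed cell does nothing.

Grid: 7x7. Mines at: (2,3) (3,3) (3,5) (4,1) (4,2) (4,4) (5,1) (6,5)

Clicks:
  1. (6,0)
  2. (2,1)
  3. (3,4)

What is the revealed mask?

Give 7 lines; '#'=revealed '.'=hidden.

Answer: #######
#######
###.###
###.#..
.......
.......
#......

Derivation:
Click 1 (6,0) count=1: revealed 1 new [(6,0)] -> total=1
Click 2 (2,1) count=0: revealed 23 new [(0,0) (0,1) (0,2) (0,3) (0,4) (0,5) (0,6) (1,0) (1,1) (1,2) (1,3) (1,4) (1,5) (1,6) (2,0) (2,1) (2,2) (2,4) (2,5) (2,6) (3,0) (3,1) (3,2)] -> total=24
Click 3 (3,4) count=4: revealed 1 new [(3,4)] -> total=25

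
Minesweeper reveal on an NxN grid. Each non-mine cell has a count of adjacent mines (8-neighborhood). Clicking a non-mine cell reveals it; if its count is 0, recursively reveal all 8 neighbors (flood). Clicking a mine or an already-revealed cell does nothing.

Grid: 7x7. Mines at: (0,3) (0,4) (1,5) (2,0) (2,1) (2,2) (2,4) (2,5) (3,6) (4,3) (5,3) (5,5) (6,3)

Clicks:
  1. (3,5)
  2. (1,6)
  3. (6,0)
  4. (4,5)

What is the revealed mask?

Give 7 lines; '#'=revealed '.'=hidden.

Click 1 (3,5) count=3: revealed 1 new [(3,5)] -> total=1
Click 2 (1,6) count=2: revealed 1 new [(1,6)] -> total=2
Click 3 (6,0) count=0: revealed 12 new [(3,0) (3,1) (3,2) (4,0) (4,1) (4,2) (5,0) (5,1) (5,2) (6,0) (6,1) (6,2)] -> total=14
Click 4 (4,5) count=2: revealed 1 new [(4,5)] -> total=15

Answer: .......
......#
.......
###..#.
###..#.
###....
###....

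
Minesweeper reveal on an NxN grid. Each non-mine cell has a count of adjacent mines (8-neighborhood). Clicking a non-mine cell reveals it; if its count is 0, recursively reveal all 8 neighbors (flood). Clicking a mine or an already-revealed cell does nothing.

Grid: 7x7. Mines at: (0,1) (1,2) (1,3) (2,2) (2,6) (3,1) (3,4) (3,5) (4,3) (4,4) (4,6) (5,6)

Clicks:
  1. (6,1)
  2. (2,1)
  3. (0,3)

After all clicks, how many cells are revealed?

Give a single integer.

Answer: 17

Derivation:
Click 1 (6,1) count=0: revealed 15 new [(4,0) (4,1) (4,2) (5,0) (5,1) (5,2) (5,3) (5,4) (5,5) (6,0) (6,1) (6,2) (6,3) (6,4) (6,5)] -> total=15
Click 2 (2,1) count=3: revealed 1 new [(2,1)] -> total=16
Click 3 (0,3) count=2: revealed 1 new [(0,3)] -> total=17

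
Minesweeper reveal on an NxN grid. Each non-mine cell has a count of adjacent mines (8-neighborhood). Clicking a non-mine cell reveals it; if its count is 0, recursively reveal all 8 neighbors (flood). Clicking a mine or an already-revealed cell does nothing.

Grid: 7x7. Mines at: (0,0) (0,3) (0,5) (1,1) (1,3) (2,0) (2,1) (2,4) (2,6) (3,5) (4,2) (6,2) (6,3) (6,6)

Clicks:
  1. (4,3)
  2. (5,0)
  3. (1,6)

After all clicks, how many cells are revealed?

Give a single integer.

Answer: 10

Derivation:
Click 1 (4,3) count=1: revealed 1 new [(4,3)] -> total=1
Click 2 (5,0) count=0: revealed 8 new [(3,0) (3,1) (4,0) (4,1) (5,0) (5,1) (6,0) (6,1)] -> total=9
Click 3 (1,6) count=2: revealed 1 new [(1,6)] -> total=10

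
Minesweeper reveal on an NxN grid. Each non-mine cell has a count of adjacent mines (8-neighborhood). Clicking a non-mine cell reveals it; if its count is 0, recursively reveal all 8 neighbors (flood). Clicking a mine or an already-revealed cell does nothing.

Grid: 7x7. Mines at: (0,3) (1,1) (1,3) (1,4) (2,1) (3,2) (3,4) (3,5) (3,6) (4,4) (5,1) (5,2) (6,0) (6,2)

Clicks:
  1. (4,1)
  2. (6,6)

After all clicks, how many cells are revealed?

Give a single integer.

Click 1 (4,1) count=3: revealed 1 new [(4,1)] -> total=1
Click 2 (6,6) count=0: revealed 10 new [(4,5) (4,6) (5,3) (5,4) (5,5) (5,6) (6,3) (6,4) (6,5) (6,6)] -> total=11

Answer: 11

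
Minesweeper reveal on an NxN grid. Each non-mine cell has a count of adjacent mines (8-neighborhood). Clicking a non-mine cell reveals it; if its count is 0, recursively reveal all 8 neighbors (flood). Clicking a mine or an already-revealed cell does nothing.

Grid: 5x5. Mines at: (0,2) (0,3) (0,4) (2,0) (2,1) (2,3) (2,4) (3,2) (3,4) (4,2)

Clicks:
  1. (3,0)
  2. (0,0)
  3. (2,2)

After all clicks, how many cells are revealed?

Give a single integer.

Answer: 6

Derivation:
Click 1 (3,0) count=2: revealed 1 new [(3,0)] -> total=1
Click 2 (0,0) count=0: revealed 4 new [(0,0) (0,1) (1,0) (1,1)] -> total=5
Click 3 (2,2) count=3: revealed 1 new [(2,2)] -> total=6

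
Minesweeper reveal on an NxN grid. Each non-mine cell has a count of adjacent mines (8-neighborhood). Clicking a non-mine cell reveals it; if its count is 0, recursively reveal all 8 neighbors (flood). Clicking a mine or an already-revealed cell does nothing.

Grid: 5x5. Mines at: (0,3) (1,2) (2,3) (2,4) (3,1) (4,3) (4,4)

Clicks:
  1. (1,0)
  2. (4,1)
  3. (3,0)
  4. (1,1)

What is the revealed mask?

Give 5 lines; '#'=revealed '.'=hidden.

Answer: ##...
##...
##...
#....
.#...

Derivation:
Click 1 (1,0) count=0: revealed 6 new [(0,0) (0,1) (1,0) (1,1) (2,0) (2,1)] -> total=6
Click 2 (4,1) count=1: revealed 1 new [(4,1)] -> total=7
Click 3 (3,0) count=1: revealed 1 new [(3,0)] -> total=8
Click 4 (1,1) count=1: revealed 0 new [(none)] -> total=8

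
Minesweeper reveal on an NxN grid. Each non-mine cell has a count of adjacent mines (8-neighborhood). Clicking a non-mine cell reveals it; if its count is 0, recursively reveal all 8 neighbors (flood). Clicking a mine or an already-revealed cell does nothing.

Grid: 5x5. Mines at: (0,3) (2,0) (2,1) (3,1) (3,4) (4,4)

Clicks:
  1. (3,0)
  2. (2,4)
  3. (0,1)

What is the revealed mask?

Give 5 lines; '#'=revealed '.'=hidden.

Click 1 (3,0) count=3: revealed 1 new [(3,0)] -> total=1
Click 2 (2,4) count=1: revealed 1 new [(2,4)] -> total=2
Click 3 (0,1) count=0: revealed 6 new [(0,0) (0,1) (0,2) (1,0) (1,1) (1,2)] -> total=8

Answer: ###..
###..
....#
#....
.....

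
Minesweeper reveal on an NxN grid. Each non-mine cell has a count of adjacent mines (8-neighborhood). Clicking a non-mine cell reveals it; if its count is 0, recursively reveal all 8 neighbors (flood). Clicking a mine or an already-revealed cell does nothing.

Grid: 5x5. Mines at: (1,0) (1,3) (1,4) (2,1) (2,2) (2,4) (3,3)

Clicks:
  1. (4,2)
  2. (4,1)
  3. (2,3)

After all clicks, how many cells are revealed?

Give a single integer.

Answer: 7

Derivation:
Click 1 (4,2) count=1: revealed 1 new [(4,2)] -> total=1
Click 2 (4,1) count=0: revealed 5 new [(3,0) (3,1) (3,2) (4,0) (4,1)] -> total=6
Click 3 (2,3) count=5: revealed 1 new [(2,3)] -> total=7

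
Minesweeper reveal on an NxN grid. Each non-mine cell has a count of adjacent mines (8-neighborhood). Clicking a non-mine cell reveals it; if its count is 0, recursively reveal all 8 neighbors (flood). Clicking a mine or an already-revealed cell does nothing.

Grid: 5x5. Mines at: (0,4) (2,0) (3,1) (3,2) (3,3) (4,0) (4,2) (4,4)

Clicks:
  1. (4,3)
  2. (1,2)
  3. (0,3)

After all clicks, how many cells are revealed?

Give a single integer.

Click 1 (4,3) count=4: revealed 1 new [(4,3)] -> total=1
Click 2 (1,2) count=0: revealed 11 new [(0,0) (0,1) (0,2) (0,3) (1,0) (1,1) (1,2) (1,3) (2,1) (2,2) (2,3)] -> total=12
Click 3 (0,3) count=1: revealed 0 new [(none)] -> total=12

Answer: 12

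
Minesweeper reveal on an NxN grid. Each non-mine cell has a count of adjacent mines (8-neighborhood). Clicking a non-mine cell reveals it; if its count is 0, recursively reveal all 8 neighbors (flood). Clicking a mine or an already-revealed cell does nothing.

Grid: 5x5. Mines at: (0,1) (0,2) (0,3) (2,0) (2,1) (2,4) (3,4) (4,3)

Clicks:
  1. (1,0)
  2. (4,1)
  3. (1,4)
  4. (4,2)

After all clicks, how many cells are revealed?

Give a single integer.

Click 1 (1,0) count=3: revealed 1 new [(1,0)] -> total=1
Click 2 (4,1) count=0: revealed 6 new [(3,0) (3,1) (3,2) (4,0) (4,1) (4,2)] -> total=7
Click 3 (1,4) count=2: revealed 1 new [(1,4)] -> total=8
Click 4 (4,2) count=1: revealed 0 new [(none)] -> total=8

Answer: 8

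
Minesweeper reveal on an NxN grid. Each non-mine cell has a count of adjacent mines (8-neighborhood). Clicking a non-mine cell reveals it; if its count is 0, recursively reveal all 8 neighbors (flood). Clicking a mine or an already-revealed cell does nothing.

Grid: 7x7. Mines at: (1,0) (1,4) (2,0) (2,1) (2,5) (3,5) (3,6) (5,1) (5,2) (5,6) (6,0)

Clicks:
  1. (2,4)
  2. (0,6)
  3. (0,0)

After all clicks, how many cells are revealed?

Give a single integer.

Answer: 6

Derivation:
Click 1 (2,4) count=3: revealed 1 new [(2,4)] -> total=1
Click 2 (0,6) count=0: revealed 4 new [(0,5) (0,6) (1,5) (1,6)] -> total=5
Click 3 (0,0) count=1: revealed 1 new [(0,0)] -> total=6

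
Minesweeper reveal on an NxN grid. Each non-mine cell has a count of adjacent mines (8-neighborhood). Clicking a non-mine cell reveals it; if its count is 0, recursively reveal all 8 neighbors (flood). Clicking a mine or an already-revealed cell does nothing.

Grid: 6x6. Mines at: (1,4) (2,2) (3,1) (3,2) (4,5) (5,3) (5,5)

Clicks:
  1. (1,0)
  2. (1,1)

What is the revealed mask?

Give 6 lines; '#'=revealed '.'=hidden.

Answer: ####..
####..
##....
......
......
......

Derivation:
Click 1 (1,0) count=0: revealed 10 new [(0,0) (0,1) (0,2) (0,3) (1,0) (1,1) (1,2) (1,3) (2,0) (2,1)] -> total=10
Click 2 (1,1) count=1: revealed 0 new [(none)] -> total=10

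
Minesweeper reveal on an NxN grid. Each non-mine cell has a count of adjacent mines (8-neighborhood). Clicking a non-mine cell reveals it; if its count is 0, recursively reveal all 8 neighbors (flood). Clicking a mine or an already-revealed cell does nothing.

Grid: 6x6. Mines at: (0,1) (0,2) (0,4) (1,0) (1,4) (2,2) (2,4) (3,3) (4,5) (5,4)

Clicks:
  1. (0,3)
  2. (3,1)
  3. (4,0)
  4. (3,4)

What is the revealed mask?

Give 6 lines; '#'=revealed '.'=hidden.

Click 1 (0,3) count=3: revealed 1 new [(0,3)] -> total=1
Click 2 (3,1) count=1: revealed 1 new [(3,1)] -> total=2
Click 3 (4,0) count=0: revealed 12 new [(2,0) (2,1) (3,0) (3,2) (4,0) (4,1) (4,2) (4,3) (5,0) (5,1) (5,2) (5,3)] -> total=14
Click 4 (3,4) count=3: revealed 1 new [(3,4)] -> total=15

Answer: ...#..
......
##....
###.#.
####..
####..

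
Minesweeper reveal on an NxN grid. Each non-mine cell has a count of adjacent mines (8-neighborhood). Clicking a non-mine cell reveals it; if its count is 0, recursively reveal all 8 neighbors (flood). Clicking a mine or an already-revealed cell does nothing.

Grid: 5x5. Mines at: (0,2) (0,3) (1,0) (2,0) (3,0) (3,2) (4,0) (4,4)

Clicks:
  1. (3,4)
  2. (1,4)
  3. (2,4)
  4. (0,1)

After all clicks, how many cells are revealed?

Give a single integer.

Answer: 7

Derivation:
Click 1 (3,4) count=1: revealed 1 new [(3,4)] -> total=1
Click 2 (1,4) count=1: revealed 1 new [(1,4)] -> total=2
Click 3 (2,4) count=0: revealed 4 new [(1,3) (2,3) (2,4) (3,3)] -> total=6
Click 4 (0,1) count=2: revealed 1 new [(0,1)] -> total=7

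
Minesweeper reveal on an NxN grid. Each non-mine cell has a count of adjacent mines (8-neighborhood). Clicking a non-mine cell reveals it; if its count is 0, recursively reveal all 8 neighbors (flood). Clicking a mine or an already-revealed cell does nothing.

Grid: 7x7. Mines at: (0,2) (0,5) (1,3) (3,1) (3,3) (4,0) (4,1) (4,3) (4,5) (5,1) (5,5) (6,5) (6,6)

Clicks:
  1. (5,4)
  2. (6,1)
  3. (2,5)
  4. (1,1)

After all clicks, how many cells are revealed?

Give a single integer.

Click 1 (5,4) count=4: revealed 1 new [(5,4)] -> total=1
Click 2 (6,1) count=1: revealed 1 new [(6,1)] -> total=2
Click 3 (2,5) count=0: revealed 9 new [(1,4) (1,5) (1,6) (2,4) (2,5) (2,6) (3,4) (3,5) (3,6)] -> total=11
Click 4 (1,1) count=1: revealed 1 new [(1,1)] -> total=12

Answer: 12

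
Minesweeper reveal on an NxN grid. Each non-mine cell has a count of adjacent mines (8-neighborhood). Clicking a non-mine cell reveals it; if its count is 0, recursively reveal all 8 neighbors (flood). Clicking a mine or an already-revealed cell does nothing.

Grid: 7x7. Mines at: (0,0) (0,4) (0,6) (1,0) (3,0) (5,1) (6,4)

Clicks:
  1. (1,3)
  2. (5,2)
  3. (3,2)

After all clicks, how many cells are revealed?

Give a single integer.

Answer: 34

Derivation:
Click 1 (1,3) count=1: revealed 1 new [(1,3)] -> total=1
Click 2 (5,2) count=1: revealed 1 new [(5,2)] -> total=2
Click 3 (3,2) count=0: revealed 32 new [(0,1) (0,2) (0,3) (1,1) (1,2) (1,4) (1,5) (1,6) (2,1) (2,2) (2,3) (2,4) (2,5) (2,6) (3,1) (3,2) (3,3) (3,4) (3,5) (3,6) (4,1) (4,2) (4,3) (4,4) (4,5) (4,6) (5,3) (5,4) (5,5) (5,6) (6,5) (6,6)] -> total=34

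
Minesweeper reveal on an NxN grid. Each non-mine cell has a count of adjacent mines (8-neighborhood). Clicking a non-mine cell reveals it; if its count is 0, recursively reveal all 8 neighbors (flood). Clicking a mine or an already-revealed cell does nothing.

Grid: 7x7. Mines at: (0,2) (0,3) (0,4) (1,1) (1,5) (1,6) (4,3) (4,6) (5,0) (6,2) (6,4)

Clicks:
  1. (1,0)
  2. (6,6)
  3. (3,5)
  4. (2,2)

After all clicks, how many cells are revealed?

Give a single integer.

Answer: 7

Derivation:
Click 1 (1,0) count=1: revealed 1 new [(1,0)] -> total=1
Click 2 (6,6) count=0: revealed 4 new [(5,5) (5,6) (6,5) (6,6)] -> total=5
Click 3 (3,5) count=1: revealed 1 new [(3,5)] -> total=6
Click 4 (2,2) count=1: revealed 1 new [(2,2)] -> total=7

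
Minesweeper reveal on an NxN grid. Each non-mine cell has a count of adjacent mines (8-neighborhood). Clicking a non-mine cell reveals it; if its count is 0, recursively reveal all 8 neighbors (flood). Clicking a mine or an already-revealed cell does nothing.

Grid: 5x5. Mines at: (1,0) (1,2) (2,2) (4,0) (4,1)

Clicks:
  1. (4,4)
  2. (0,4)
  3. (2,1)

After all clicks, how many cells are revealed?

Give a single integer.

Answer: 13

Derivation:
Click 1 (4,4) count=0: revealed 12 new [(0,3) (0,4) (1,3) (1,4) (2,3) (2,4) (3,2) (3,3) (3,4) (4,2) (4,3) (4,4)] -> total=12
Click 2 (0,4) count=0: revealed 0 new [(none)] -> total=12
Click 3 (2,1) count=3: revealed 1 new [(2,1)] -> total=13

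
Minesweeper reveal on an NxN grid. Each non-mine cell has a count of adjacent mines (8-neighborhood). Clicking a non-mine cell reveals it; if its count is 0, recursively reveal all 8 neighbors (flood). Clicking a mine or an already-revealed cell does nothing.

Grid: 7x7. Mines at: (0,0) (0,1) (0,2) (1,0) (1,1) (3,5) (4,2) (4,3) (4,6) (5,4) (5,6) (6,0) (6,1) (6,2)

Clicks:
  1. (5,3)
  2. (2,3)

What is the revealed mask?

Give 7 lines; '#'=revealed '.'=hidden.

Click 1 (5,3) count=4: revealed 1 new [(5,3)] -> total=1
Click 2 (2,3) count=0: revealed 17 new [(0,3) (0,4) (0,5) (0,6) (1,2) (1,3) (1,4) (1,5) (1,6) (2,2) (2,3) (2,4) (2,5) (2,6) (3,2) (3,3) (3,4)] -> total=18

Answer: ...####
..#####
..#####
..###..
.......
...#...
.......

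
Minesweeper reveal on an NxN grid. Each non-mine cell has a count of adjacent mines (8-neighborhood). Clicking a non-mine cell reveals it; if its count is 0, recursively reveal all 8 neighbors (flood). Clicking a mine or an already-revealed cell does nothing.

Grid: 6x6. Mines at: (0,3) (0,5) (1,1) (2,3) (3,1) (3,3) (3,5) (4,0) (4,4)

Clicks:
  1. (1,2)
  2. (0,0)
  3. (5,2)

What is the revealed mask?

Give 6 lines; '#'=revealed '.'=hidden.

Click 1 (1,2) count=3: revealed 1 new [(1,2)] -> total=1
Click 2 (0,0) count=1: revealed 1 new [(0,0)] -> total=2
Click 3 (5,2) count=0: revealed 6 new [(4,1) (4,2) (4,3) (5,1) (5,2) (5,3)] -> total=8

Answer: #.....
..#...
......
......
.###..
.###..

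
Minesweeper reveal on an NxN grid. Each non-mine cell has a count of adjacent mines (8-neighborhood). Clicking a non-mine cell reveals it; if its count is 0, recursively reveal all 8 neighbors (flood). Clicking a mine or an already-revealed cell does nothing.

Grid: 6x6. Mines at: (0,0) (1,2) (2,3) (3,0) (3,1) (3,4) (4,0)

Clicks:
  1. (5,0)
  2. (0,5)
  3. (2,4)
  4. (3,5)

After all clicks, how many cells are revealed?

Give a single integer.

Click 1 (5,0) count=1: revealed 1 new [(5,0)] -> total=1
Click 2 (0,5) count=0: revealed 8 new [(0,3) (0,4) (0,5) (1,3) (1,4) (1,5) (2,4) (2,5)] -> total=9
Click 3 (2,4) count=2: revealed 0 new [(none)] -> total=9
Click 4 (3,5) count=1: revealed 1 new [(3,5)] -> total=10

Answer: 10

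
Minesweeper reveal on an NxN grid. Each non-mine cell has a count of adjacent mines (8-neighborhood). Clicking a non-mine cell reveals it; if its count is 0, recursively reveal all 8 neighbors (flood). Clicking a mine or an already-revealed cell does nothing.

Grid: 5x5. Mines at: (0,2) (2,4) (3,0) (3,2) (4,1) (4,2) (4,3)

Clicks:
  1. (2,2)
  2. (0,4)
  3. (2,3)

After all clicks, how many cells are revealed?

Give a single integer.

Answer: 6

Derivation:
Click 1 (2,2) count=1: revealed 1 new [(2,2)] -> total=1
Click 2 (0,4) count=0: revealed 4 new [(0,3) (0,4) (1,3) (1,4)] -> total=5
Click 3 (2,3) count=2: revealed 1 new [(2,3)] -> total=6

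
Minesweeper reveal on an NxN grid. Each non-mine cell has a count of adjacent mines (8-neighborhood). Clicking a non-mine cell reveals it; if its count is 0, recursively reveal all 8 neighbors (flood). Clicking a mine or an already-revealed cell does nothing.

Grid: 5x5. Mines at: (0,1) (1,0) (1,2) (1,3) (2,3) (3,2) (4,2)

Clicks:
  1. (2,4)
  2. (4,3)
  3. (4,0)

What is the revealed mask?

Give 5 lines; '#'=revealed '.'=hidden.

Answer: .....
.....
##..#
##...
##.#.

Derivation:
Click 1 (2,4) count=2: revealed 1 new [(2,4)] -> total=1
Click 2 (4,3) count=2: revealed 1 new [(4,3)] -> total=2
Click 3 (4,0) count=0: revealed 6 new [(2,0) (2,1) (3,0) (3,1) (4,0) (4,1)] -> total=8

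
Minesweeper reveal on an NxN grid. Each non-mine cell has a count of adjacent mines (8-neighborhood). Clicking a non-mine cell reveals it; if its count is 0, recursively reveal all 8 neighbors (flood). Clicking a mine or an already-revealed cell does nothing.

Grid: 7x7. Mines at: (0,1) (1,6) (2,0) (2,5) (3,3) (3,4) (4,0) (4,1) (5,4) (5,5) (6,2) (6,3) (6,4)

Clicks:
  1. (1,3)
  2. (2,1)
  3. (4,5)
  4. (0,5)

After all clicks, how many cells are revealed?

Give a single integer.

Click 1 (1,3) count=0: revealed 11 new [(0,2) (0,3) (0,4) (0,5) (1,2) (1,3) (1,4) (1,5) (2,2) (2,3) (2,4)] -> total=11
Click 2 (2,1) count=1: revealed 1 new [(2,1)] -> total=12
Click 3 (4,5) count=3: revealed 1 new [(4,5)] -> total=13
Click 4 (0,5) count=1: revealed 0 new [(none)] -> total=13

Answer: 13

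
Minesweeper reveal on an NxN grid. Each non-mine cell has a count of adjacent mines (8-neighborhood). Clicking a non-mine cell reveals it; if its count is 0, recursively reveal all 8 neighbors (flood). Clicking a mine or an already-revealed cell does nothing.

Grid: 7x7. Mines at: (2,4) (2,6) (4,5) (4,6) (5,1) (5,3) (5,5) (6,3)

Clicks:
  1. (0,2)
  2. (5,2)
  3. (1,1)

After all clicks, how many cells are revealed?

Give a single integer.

Click 1 (0,2) count=0: revealed 26 new [(0,0) (0,1) (0,2) (0,3) (0,4) (0,5) (0,6) (1,0) (1,1) (1,2) (1,3) (1,4) (1,5) (1,6) (2,0) (2,1) (2,2) (2,3) (3,0) (3,1) (3,2) (3,3) (4,0) (4,1) (4,2) (4,3)] -> total=26
Click 2 (5,2) count=3: revealed 1 new [(5,2)] -> total=27
Click 3 (1,1) count=0: revealed 0 new [(none)] -> total=27

Answer: 27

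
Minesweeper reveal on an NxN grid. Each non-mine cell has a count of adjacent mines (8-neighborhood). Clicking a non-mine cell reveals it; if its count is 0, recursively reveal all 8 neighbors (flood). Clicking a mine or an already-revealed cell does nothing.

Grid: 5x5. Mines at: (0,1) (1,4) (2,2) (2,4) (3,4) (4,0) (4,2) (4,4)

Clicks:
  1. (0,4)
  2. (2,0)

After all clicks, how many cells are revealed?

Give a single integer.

Click 1 (0,4) count=1: revealed 1 new [(0,4)] -> total=1
Click 2 (2,0) count=0: revealed 6 new [(1,0) (1,1) (2,0) (2,1) (3,0) (3,1)] -> total=7

Answer: 7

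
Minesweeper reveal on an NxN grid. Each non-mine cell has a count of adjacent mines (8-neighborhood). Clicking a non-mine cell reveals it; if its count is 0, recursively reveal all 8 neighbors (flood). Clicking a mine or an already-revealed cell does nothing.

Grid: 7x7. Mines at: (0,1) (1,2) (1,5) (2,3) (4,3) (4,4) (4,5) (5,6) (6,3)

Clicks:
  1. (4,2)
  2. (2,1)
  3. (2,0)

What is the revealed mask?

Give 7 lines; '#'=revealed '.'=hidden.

Click 1 (4,2) count=1: revealed 1 new [(4,2)] -> total=1
Click 2 (2,1) count=1: revealed 1 new [(2,1)] -> total=2
Click 3 (2,0) count=0: revealed 15 new [(1,0) (1,1) (2,0) (2,2) (3,0) (3,1) (3,2) (4,0) (4,1) (5,0) (5,1) (5,2) (6,0) (6,1) (6,2)] -> total=17

Answer: .......
##.....
###....
###....
###....
###....
###....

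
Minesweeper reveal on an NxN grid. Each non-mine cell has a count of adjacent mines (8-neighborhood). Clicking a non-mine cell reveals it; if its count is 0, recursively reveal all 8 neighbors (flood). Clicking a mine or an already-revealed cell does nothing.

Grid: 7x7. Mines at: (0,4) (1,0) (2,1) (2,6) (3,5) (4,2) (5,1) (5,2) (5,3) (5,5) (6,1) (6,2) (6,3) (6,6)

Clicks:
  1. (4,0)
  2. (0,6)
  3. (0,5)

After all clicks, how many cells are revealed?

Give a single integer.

Click 1 (4,0) count=1: revealed 1 new [(4,0)] -> total=1
Click 2 (0,6) count=0: revealed 4 new [(0,5) (0,6) (1,5) (1,6)] -> total=5
Click 3 (0,5) count=1: revealed 0 new [(none)] -> total=5

Answer: 5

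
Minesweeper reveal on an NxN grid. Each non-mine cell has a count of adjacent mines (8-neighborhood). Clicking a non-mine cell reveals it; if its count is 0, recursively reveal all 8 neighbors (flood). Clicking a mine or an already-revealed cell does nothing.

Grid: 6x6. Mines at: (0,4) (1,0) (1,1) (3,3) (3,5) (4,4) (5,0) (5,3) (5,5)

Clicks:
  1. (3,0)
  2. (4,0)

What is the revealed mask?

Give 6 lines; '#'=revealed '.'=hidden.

Answer: ......
......
###...
###...
###...
......

Derivation:
Click 1 (3,0) count=0: revealed 9 new [(2,0) (2,1) (2,2) (3,0) (3,1) (3,2) (4,0) (4,1) (4,2)] -> total=9
Click 2 (4,0) count=1: revealed 0 new [(none)] -> total=9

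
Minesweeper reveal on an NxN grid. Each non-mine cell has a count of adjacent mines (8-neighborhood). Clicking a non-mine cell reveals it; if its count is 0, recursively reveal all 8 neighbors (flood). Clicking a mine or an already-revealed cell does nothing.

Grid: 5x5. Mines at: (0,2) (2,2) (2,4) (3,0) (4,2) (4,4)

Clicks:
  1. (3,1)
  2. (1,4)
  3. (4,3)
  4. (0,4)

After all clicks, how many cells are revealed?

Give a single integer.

Answer: 6

Derivation:
Click 1 (3,1) count=3: revealed 1 new [(3,1)] -> total=1
Click 2 (1,4) count=1: revealed 1 new [(1,4)] -> total=2
Click 3 (4,3) count=2: revealed 1 new [(4,3)] -> total=3
Click 4 (0,4) count=0: revealed 3 new [(0,3) (0,4) (1,3)] -> total=6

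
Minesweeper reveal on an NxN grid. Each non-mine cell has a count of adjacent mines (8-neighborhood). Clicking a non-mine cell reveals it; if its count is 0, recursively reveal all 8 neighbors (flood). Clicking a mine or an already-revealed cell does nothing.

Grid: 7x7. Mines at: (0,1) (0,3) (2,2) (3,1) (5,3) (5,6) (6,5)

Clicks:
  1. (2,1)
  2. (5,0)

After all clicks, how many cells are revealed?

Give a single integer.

Click 1 (2,1) count=2: revealed 1 new [(2,1)] -> total=1
Click 2 (5,0) count=0: revealed 9 new [(4,0) (4,1) (4,2) (5,0) (5,1) (5,2) (6,0) (6,1) (6,2)] -> total=10

Answer: 10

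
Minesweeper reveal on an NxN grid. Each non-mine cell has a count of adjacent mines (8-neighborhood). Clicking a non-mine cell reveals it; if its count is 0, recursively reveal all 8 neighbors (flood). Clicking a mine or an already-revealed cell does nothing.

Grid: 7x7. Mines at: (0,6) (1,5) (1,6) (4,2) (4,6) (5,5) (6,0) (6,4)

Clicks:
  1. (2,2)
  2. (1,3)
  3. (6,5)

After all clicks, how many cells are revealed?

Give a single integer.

Click 1 (2,2) count=0: revealed 29 new [(0,0) (0,1) (0,2) (0,3) (0,4) (1,0) (1,1) (1,2) (1,3) (1,4) (2,0) (2,1) (2,2) (2,3) (2,4) (2,5) (3,0) (3,1) (3,2) (3,3) (3,4) (3,5) (4,0) (4,1) (4,3) (4,4) (4,5) (5,0) (5,1)] -> total=29
Click 2 (1,3) count=0: revealed 0 new [(none)] -> total=29
Click 3 (6,5) count=2: revealed 1 new [(6,5)] -> total=30

Answer: 30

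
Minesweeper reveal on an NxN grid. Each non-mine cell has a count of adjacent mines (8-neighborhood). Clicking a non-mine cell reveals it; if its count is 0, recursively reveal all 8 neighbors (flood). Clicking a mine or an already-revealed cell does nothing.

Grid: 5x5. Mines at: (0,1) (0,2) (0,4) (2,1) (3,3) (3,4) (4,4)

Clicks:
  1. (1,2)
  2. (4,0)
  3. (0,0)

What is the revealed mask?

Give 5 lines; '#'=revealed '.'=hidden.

Click 1 (1,2) count=3: revealed 1 new [(1,2)] -> total=1
Click 2 (4,0) count=0: revealed 6 new [(3,0) (3,1) (3,2) (4,0) (4,1) (4,2)] -> total=7
Click 3 (0,0) count=1: revealed 1 new [(0,0)] -> total=8

Answer: #....
..#..
.....
###..
###..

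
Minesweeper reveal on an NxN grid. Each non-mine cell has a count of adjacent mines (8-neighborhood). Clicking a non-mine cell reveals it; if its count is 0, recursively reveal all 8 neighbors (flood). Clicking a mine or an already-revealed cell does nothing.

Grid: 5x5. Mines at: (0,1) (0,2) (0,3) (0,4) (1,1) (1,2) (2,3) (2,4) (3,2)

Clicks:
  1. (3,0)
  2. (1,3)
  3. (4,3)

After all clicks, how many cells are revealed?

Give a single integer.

Click 1 (3,0) count=0: revealed 6 new [(2,0) (2,1) (3,0) (3,1) (4,0) (4,1)] -> total=6
Click 2 (1,3) count=6: revealed 1 new [(1,3)] -> total=7
Click 3 (4,3) count=1: revealed 1 new [(4,3)] -> total=8

Answer: 8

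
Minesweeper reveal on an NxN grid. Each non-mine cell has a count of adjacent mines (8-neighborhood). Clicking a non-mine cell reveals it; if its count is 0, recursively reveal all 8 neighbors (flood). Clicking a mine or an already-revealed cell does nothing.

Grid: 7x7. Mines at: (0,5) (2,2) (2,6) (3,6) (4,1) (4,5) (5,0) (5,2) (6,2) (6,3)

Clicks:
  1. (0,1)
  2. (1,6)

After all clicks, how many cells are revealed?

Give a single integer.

Answer: 15

Derivation:
Click 1 (0,1) count=0: revealed 14 new [(0,0) (0,1) (0,2) (0,3) (0,4) (1,0) (1,1) (1,2) (1,3) (1,4) (2,0) (2,1) (3,0) (3,1)] -> total=14
Click 2 (1,6) count=2: revealed 1 new [(1,6)] -> total=15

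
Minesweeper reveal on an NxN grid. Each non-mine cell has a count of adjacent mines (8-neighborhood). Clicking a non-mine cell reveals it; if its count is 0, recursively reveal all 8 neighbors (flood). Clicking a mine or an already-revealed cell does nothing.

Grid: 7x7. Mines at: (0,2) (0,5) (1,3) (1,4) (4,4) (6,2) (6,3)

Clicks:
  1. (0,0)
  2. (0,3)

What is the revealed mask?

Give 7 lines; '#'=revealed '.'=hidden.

Answer: ##.#...
###....
####...
####...
####...
####...
##.....

Derivation:
Click 1 (0,0) count=0: revealed 23 new [(0,0) (0,1) (1,0) (1,1) (1,2) (2,0) (2,1) (2,2) (2,3) (3,0) (3,1) (3,2) (3,3) (4,0) (4,1) (4,2) (4,3) (5,0) (5,1) (5,2) (5,3) (6,0) (6,1)] -> total=23
Click 2 (0,3) count=3: revealed 1 new [(0,3)] -> total=24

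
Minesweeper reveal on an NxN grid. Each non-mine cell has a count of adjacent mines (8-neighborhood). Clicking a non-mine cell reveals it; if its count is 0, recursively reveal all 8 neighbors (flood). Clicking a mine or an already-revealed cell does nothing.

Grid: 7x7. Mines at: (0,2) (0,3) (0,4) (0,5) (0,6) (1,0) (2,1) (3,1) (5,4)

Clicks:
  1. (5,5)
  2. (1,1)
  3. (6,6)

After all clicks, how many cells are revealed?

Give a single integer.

Click 1 (5,5) count=1: revealed 1 new [(5,5)] -> total=1
Click 2 (1,1) count=3: revealed 1 new [(1,1)] -> total=2
Click 3 (6,6) count=0: revealed 23 new [(1,2) (1,3) (1,4) (1,5) (1,6) (2,2) (2,3) (2,4) (2,5) (2,6) (3,2) (3,3) (3,4) (3,5) (3,6) (4,2) (4,3) (4,4) (4,5) (4,6) (5,6) (6,5) (6,6)] -> total=25

Answer: 25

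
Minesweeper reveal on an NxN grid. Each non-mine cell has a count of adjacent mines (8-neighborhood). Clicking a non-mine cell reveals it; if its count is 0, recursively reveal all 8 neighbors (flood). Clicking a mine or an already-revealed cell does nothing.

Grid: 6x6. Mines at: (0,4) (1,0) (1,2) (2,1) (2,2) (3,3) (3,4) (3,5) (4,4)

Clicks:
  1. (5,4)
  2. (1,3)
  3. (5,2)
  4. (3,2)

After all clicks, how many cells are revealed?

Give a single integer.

Answer: 13

Derivation:
Click 1 (5,4) count=1: revealed 1 new [(5,4)] -> total=1
Click 2 (1,3) count=3: revealed 1 new [(1,3)] -> total=2
Click 3 (5,2) count=0: revealed 11 new [(3,0) (3,1) (3,2) (4,0) (4,1) (4,2) (4,3) (5,0) (5,1) (5,2) (5,3)] -> total=13
Click 4 (3,2) count=3: revealed 0 new [(none)] -> total=13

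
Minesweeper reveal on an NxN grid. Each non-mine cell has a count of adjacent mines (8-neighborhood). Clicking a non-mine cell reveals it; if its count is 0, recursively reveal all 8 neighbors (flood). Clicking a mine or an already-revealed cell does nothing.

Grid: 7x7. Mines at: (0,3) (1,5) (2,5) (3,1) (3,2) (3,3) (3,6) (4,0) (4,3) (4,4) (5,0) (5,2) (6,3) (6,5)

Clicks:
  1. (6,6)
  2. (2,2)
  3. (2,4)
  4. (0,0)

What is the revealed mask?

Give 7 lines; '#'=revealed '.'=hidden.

Click 1 (6,6) count=1: revealed 1 new [(6,6)] -> total=1
Click 2 (2,2) count=3: revealed 1 new [(2,2)] -> total=2
Click 3 (2,4) count=3: revealed 1 new [(2,4)] -> total=3
Click 4 (0,0) count=0: revealed 8 new [(0,0) (0,1) (0,2) (1,0) (1,1) (1,2) (2,0) (2,1)] -> total=11

Answer: ###....
###....
###.#..
.......
.......
.......
......#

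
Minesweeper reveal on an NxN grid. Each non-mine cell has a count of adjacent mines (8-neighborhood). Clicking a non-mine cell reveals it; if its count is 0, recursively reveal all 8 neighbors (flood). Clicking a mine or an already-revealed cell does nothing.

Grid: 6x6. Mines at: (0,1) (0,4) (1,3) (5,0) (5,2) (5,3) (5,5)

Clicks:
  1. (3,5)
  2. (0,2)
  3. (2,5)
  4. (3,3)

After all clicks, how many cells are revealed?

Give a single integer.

Answer: 24

Derivation:
Click 1 (3,5) count=0: revealed 23 new [(1,0) (1,1) (1,2) (1,4) (1,5) (2,0) (2,1) (2,2) (2,3) (2,4) (2,5) (3,0) (3,1) (3,2) (3,3) (3,4) (3,5) (4,0) (4,1) (4,2) (4,3) (4,4) (4,5)] -> total=23
Click 2 (0,2) count=2: revealed 1 new [(0,2)] -> total=24
Click 3 (2,5) count=0: revealed 0 new [(none)] -> total=24
Click 4 (3,3) count=0: revealed 0 new [(none)] -> total=24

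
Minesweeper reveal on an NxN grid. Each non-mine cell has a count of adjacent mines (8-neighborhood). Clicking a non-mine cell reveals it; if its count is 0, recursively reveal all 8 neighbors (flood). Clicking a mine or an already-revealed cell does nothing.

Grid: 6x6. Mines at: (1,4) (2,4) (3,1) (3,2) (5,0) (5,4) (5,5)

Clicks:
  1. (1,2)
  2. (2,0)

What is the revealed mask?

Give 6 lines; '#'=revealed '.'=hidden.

Click 1 (1,2) count=0: revealed 12 new [(0,0) (0,1) (0,2) (0,3) (1,0) (1,1) (1,2) (1,3) (2,0) (2,1) (2,2) (2,3)] -> total=12
Click 2 (2,0) count=1: revealed 0 new [(none)] -> total=12

Answer: ####..
####..
####..
......
......
......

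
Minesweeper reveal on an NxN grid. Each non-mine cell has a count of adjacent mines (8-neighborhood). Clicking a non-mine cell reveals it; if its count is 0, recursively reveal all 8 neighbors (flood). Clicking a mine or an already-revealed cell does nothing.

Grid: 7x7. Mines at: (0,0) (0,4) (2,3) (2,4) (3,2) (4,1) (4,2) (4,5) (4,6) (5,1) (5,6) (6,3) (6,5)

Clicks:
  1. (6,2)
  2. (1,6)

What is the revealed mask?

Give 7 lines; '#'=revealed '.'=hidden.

Click 1 (6,2) count=2: revealed 1 new [(6,2)] -> total=1
Click 2 (1,6) count=0: revealed 8 new [(0,5) (0,6) (1,5) (1,6) (2,5) (2,6) (3,5) (3,6)] -> total=9

Answer: .....##
.....##
.....##
.....##
.......
.......
..#....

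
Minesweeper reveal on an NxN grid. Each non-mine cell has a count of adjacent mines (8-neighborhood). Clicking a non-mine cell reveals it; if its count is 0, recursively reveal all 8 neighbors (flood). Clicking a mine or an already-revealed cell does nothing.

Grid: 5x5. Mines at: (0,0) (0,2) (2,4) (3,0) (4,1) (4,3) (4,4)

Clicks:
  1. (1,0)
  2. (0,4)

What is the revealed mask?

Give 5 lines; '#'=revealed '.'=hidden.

Click 1 (1,0) count=1: revealed 1 new [(1,0)] -> total=1
Click 2 (0,4) count=0: revealed 4 new [(0,3) (0,4) (1,3) (1,4)] -> total=5

Answer: ...##
#..##
.....
.....
.....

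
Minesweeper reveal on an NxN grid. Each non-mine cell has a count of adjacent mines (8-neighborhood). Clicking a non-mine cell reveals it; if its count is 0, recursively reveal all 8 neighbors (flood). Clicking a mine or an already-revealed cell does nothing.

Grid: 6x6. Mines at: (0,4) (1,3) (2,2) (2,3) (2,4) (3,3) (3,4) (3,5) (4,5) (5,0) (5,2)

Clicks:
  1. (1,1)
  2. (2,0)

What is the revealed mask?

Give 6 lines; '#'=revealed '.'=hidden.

Click 1 (1,1) count=1: revealed 1 new [(1,1)] -> total=1
Click 2 (2,0) count=0: revealed 11 new [(0,0) (0,1) (0,2) (1,0) (1,2) (2,0) (2,1) (3,0) (3,1) (4,0) (4,1)] -> total=12

Answer: ###...
###...
##....
##....
##....
......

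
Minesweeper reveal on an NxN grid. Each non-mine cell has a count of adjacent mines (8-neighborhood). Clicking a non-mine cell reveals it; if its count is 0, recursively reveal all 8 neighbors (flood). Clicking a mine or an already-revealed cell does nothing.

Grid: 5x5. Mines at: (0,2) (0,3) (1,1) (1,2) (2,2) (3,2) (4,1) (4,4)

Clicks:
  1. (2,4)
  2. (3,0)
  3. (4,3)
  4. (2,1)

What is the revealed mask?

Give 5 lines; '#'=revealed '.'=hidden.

Click 1 (2,4) count=0: revealed 6 new [(1,3) (1,4) (2,3) (2,4) (3,3) (3,4)] -> total=6
Click 2 (3,0) count=1: revealed 1 new [(3,0)] -> total=7
Click 3 (4,3) count=2: revealed 1 new [(4,3)] -> total=8
Click 4 (2,1) count=4: revealed 1 new [(2,1)] -> total=9

Answer: .....
...##
.#.##
#..##
...#.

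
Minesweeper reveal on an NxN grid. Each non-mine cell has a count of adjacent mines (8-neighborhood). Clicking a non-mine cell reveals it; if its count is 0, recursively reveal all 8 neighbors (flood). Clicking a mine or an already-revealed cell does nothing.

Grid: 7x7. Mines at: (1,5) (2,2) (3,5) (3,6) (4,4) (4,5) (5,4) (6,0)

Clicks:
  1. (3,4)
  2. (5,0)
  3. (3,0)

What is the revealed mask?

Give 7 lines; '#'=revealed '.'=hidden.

Answer: #####..
#####..
##.....
#####..
####...
####...
.###...

Derivation:
Click 1 (3,4) count=3: revealed 1 new [(3,4)] -> total=1
Click 2 (5,0) count=1: revealed 1 new [(5,0)] -> total=2
Click 3 (3,0) count=0: revealed 26 new [(0,0) (0,1) (0,2) (0,3) (0,4) (1,0) (1,1) (1,2) (1,3) (1,4) (2,0) (2,1) (3,0) (3,1) (3,2) (3,3) (4,0) (4,1) (4,2) (4,3) (5,1) (5,2) (5,3) (6,1) (6,2) (6,3)] -> total=28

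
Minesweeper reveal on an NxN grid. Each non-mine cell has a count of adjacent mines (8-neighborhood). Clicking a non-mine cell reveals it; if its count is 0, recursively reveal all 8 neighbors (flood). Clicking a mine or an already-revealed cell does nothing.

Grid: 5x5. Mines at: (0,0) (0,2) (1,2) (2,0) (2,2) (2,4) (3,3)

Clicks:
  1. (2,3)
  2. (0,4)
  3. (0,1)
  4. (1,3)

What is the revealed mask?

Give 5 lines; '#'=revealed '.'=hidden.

Click 1 (2,3) count=4: revealed 1 new [(2,3)] -> total=1
Click 2 (0,4) count=0: revealed 4 new [(0,3) (0,4) (1,3) (1,4)] -> total=5
Click 3 (0,1) count=3: revealed 1 new [(0,1)] -> total=6
Click 4 (1,3) count=4: revealed 0 new [(none)] -> total=6

Answer: .#.##
...##
...#.
.....
.....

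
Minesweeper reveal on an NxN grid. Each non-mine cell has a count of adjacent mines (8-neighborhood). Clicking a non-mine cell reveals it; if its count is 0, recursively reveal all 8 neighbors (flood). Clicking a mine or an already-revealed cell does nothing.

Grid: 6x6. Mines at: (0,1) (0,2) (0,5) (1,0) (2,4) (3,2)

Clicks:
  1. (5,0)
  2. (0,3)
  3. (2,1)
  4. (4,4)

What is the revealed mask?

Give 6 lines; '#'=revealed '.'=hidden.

Answer: ...#..
......
##....
##.###
######
######

Derivation:
Click 1 (5,0) count=0: revealed 19 new [(2,0) (2,1) (3,0) (3,1) (3,3) (3,4) (3,5) (4,0) (4,1) (4,2) (4,3) (4,4) (4,5) (5,0) (5,1) (5,2) (5,3) (5,4) (5,5)] -> total=19
Click 2 (0,3) count=1: revealed 1 new [(0,3)] -> total=20
Click 3 (2,1) count=2: revealed 0 new [(none)] -> total=20
Click 4 (4,4) count=0: revealed 0 new [(none)] -> total=20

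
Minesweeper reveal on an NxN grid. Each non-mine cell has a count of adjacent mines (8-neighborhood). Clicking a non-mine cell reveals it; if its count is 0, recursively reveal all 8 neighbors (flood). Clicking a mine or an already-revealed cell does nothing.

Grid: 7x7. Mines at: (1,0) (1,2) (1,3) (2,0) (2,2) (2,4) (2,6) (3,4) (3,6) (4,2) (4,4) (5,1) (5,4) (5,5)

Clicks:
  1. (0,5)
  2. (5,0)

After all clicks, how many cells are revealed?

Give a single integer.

Click 1 (0,5) count=0: revealed 6 new [(0,4) (0,5) (0,6) (1,4) (1,5) (1,6)] -> total=6
Click 2 (5,0) count=1: revealed 1 new [(5,0)] -> total=7

Answer: 7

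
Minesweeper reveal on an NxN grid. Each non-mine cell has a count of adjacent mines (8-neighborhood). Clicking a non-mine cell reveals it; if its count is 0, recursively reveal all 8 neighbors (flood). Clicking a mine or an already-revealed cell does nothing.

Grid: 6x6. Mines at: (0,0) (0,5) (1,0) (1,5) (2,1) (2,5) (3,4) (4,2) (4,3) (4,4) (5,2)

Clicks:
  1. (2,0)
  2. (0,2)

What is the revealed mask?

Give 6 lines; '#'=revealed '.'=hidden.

Click 1 (2,0) count=2: revealed 1 new [(2,0)] -> total=1
Click 2 (0,2) count=0: revealed 11 new [(0,1) (0,2) (0,3) (0,4) (1,1) (1,2) (1,3) (1,4) (2,2) (2,3) (2,4)] -> total=12

Answer: .####.
.####.
#.###.
......
......
......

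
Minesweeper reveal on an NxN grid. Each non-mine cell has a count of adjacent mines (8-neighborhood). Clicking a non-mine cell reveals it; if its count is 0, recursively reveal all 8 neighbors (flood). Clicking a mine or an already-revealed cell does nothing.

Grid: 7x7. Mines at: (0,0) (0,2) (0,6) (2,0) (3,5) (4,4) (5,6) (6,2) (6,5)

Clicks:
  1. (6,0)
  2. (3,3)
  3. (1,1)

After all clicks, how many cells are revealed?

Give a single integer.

Click 1 (6,0) count=0: revealed 28 new [(0,3) (0,4) (0,5) (1,1) (1,2) (1,3) (1,4) (1,5) (2,1) (2,2) (2,3) (2,4) (2,5) (3,0) (3,1) (3,2) (3,3) (3,4) (4,0) (4,1) (4,2) (4,3) (5,0) (5,1) (5,2) (5,3) (6,0) (6,1)] -> total=28
Click 2 (3,3) count=1: revealed 0 new [(none)] -> total=28
Click 3 (1,1) count=3: revealed 0 new [(none)] -> total=28

Answer: 28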